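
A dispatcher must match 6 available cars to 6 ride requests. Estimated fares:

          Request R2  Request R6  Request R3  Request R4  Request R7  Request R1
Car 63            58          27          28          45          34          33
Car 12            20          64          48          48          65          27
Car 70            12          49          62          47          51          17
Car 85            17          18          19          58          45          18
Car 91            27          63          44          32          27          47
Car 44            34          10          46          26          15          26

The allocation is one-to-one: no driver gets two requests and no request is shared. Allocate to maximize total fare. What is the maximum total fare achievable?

Max total: $332

This is a one-to-one assignment (maximum-weight bipartite matching).
Optimal: Car 63→Request R2 ($58), Car 12→Request R7 ($65), Car 70→Request R3 ($62), Car 85→Request R4 ($58), Car 91→Request R6 ($63), Car 44→Request R1 ($26) — total 58+65+62+58+63+26 = $332.
Column-greedy (each request in turn goes to its best remaining driver) gives $295, worse by 37.
Next-best assignment: Car 63→Request R2, Car 12→Request R6, Car 70→Request R7, Car 85→Request R4, Car 91→Request R1, Car 44→Request R3 = $324.
Checked against all permutations: $332 is optimal.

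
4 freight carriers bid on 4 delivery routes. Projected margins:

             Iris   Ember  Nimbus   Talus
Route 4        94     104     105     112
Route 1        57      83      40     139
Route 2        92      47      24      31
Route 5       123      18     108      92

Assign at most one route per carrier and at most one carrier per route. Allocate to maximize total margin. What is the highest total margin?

Maximum total: $443k

Optimal: Iris→Route 2 ($92k), Ember→Route 4 ($104k), Nimbus→Route 5 ($108k), Talus→Route 1 ($139k) — total 92+104+108+139 = $443k.
Next-best assignment: Iris→Route 5, Ember→Route 2, Nimbus→Route 4, Talus→Route 1 = $414k.
Swapping Nimbus↔Iris (Nimbus→Route 2 $24k, Iris→Route 5 $123k) loses 53.
Checked against all permutations: $443k is optimal.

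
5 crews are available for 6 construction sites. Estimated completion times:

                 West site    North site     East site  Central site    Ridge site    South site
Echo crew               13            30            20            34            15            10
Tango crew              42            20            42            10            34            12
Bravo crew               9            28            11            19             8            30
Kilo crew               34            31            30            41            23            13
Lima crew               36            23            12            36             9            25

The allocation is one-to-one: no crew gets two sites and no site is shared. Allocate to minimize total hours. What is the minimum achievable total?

Optimal: Echo crew→West site (13 hours), Tango crew→Central site (10 hours), Bravo crew→East site (11 hours), Kilo crew→South site (13 hours), Lima crew→Ridge site (9 hours) — total 13+10+11+13+9 = 56 hours.
Min-entry greedy (repeatedly take the single cheapest remaining cell) gives 71 hours, worse by 15.

Minimum total: 56 hours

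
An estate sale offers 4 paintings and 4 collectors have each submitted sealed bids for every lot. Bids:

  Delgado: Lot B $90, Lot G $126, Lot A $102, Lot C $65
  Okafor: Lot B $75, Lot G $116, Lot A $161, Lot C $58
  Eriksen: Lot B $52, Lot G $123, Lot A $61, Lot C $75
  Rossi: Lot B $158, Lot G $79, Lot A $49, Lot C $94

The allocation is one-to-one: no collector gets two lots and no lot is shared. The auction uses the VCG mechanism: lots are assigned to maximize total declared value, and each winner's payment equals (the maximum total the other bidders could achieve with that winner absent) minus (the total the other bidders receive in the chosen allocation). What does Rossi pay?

Rossi pays $12.

Efficient allocation: Delgado→Lot G ($126), Okafor→Lot A ($161), Eriksen→Lot C ($75), Rossi→Lot B ($158); total welfare W = $520.
Rossi receives Lot B at value $158, so the others get W − 158 = $362.
Without Rossi: best allocation of the remaining 3 bidders over all 4 lots is Delgado→Lot B ($90), Okafor→Lot A ($161), Eriksen→Lot G ($123), total $374.
VCG payment = (others' best without Rossi) − (others' welfare with Rossi) = 374 − 362 = $12.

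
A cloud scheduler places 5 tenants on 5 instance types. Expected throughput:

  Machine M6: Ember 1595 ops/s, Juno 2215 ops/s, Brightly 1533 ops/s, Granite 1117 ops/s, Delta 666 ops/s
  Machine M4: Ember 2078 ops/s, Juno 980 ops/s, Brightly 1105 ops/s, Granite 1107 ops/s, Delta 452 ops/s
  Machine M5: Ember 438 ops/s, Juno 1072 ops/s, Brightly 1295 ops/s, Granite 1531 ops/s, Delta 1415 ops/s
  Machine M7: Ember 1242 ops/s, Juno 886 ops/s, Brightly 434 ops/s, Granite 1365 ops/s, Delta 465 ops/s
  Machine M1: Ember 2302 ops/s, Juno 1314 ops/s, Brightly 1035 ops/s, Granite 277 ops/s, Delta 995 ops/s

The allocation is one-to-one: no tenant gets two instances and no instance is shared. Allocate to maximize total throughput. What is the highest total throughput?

Maximum total: 8402 ops/s

Optimal: Ember→Machine M1 (2302 ops/s), Juno→Machine M6 (2215 ops/s), Brightly→Machine M4 (1105 ops/s), Granite→Machine M7 (1365 ops/s), Delta→Machine M5 (1415 ops/s) — total 2302+2215+1105+1365+1415 = 8402 ops/s.
Column-greedy (each instance in turn goes to its best remaining tenant) gives 7324 ops/s, worse by 1078.
Next-best assignment: Ember→Machine M4, Juno→Machine M6, Brightly→Machine M1, Granite→Machine M7, Delta→Machine M5 = 8108 ops/s.
Checked against all permutations: 8402 ops/s is optimal.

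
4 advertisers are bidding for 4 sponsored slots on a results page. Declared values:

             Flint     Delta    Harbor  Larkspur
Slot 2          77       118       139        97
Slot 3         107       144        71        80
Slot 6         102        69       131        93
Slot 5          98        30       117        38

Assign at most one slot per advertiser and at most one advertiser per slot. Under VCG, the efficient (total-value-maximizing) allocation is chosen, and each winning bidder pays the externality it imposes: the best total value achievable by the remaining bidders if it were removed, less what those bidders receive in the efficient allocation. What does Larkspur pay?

Larkspur pays $4.

Efficient allocation: Flint→Slot 5 ($98), Delta→Slot 3 ($144), Harbor→Slot 2 ($139), Larkspur→Slot 6 ($93); total welfare W = $474.
Larkspur receives Slot 6 at value $93, so the others get W − 93 = $381.
Without Larkspur: best allocation of the remaining 3 bidders over all 4 slots is Flint→Slot 6 ($102), Delta→Slot 3 ($144), Harbor→Slot 2 ($139), total $385.
VCG payment = (others' best without Larkspur) − (others' welfare with Larkspur) = 385 − 381 = $4.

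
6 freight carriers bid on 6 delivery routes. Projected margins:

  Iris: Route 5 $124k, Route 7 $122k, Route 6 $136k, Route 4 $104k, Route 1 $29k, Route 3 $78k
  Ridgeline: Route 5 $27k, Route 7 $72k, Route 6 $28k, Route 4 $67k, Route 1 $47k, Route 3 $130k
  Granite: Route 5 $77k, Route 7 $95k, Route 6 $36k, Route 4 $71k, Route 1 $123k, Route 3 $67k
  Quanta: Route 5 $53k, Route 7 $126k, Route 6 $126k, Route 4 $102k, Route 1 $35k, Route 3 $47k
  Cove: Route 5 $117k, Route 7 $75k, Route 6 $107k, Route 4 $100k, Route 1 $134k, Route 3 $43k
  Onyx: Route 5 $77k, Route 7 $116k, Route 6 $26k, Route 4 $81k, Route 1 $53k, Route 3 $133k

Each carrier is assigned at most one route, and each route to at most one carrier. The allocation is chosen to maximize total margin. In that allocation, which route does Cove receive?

Cove receives Route 5.

Optimal: Iris→Route 6 ($136k), Ridgeline→Route 3 ($130k), Granite→Route 1 ($123k), Quanta→Route 4 ($102k), Cove→Route 5 ($117k), Onyx→Route 7 ($116k) — total 136+130+123+102+117+116 = $724k.
Row-greedy (each carrier in turn takes its best remaining route) gives $713k, worse by 11.
Checked against all permutations: $724k is optimal.
Cove's own top route is Route 1 ($134k), but forcing Cove→Route 1 and reassigning the rest optimally gives only $701k — worse by 23.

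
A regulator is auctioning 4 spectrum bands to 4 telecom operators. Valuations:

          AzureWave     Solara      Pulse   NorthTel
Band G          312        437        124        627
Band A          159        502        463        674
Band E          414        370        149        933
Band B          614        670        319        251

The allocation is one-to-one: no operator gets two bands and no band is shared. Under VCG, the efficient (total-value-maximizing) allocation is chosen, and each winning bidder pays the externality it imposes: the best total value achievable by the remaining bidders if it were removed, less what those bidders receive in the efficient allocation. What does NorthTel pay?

NorthTel pays $33M.

Efficient allocation: AzureWave→Band B ($614M), Solara→Band G ($437M), Pulse→Band A ($463M), NorthTel→Band E ($933M); total welfare W = $2447M.
NorthTel receives Band E at value $933M, so the others get W − 933 = $1514M.
Without NorthTel: best allocation of the remaining 3 bidders over all 4 bands is AzureWave→Band E ($414M), Solara→Band B ($670M), Pulse→Band A ($463M), total $1547M.
VCG payment = (others' best without NorthTel) − (others' welfare with NorthTel) = 1547 − 1514 = $33M.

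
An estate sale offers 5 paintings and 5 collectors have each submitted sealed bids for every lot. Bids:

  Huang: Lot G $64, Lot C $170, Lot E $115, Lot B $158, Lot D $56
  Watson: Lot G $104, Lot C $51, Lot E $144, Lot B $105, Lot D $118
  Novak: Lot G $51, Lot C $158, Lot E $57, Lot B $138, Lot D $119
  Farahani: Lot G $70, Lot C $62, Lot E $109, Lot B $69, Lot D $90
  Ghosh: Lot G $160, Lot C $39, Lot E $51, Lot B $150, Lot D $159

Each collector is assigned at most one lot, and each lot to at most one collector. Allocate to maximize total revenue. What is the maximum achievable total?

Max total: $710

Optimal: Huang→Lot B ($158), Watson→Lot E ($144), Novak→Lot C ($158), Farahani→Lot D ($90), Ghosh→Lot G ($160) — total 158+144+158+90+160 = $710.
Row-greedy (each collector in turn takes its best remaining lot) gives $702, worse by 8.
Next-best assignment: Huang→Lot B, Watson→Lot D, Novak→Lot C, Farahani→Lot E, Ghosh→Lot G = $703.
Swapping Watson↔Ghosh (Watson→Lot G $104, Ghosh→Lot E $51) loses 149.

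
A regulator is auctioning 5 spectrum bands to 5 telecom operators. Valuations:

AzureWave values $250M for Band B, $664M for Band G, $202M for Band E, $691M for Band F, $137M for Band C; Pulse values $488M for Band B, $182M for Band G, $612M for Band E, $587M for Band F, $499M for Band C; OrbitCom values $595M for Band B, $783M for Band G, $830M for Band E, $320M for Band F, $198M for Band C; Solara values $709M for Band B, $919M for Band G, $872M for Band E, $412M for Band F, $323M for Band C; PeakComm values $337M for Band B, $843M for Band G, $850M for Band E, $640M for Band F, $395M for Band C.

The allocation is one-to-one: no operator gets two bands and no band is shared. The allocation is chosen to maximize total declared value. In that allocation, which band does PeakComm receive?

This is a one-to-one assignment (maximum-weight bipartite matching).
Optimal: AzureWave→Band F ($691M), Pulse→Band C ($499M), OrbitCom→Band E ($830M), Solara→Band B ($709M), PeakComm→Band G ($843M) — total 691+499+830+709+843 = $3572M.
Max-entry greedy (repeatedly take the single best remaining cell) gives $3554M, worse by 18.
Next-best assignment: AzureWave→Band F, Pulse→Band C, OrbitCom→Band B, Solara→Band G, PeakComm→Band E = $3554M.
Every other assignment is strictly worse.
PeakComm's own top band is Band E ($850M), but forcing PeakComm→Band E and reassigning the rest optimally gives only $3554M — worse by 18.

PeakComm receives Band G.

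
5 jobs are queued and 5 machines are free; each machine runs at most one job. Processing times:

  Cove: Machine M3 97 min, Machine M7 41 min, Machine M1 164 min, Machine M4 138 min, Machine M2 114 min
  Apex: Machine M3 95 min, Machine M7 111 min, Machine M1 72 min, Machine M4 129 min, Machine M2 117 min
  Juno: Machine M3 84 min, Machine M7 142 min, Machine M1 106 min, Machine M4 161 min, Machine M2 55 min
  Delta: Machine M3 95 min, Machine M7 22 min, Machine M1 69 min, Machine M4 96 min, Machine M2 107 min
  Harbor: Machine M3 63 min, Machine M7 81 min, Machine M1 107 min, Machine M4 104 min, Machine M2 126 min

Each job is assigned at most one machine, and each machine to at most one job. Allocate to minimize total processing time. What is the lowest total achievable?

Min total: 327 min

Optimal: Cove→Machine M7 (41 min), Apex→Machine M1 (72 min), Juno→Machine M2 (55 min), Delta→Machine M4 (96 min), Harbor→Machine M3 (63 min) — total 41+72+55+96+63 = 327 min.
Column-greedy (each machine in turn goes to its cheapest remaining job) gives 350 min, worse by 23.
Swapping Cove↔Apex (Cove→Machine M1 164 min, Apex→Machine M7 111 min) adds 162.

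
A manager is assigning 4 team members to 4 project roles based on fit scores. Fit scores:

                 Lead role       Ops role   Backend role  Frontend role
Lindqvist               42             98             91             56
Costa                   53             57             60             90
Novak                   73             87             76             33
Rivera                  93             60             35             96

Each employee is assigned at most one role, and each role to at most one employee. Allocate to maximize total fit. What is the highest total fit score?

Optimal: Lindqvist→Backend role (91 pts), Costa→Frontend role (90 pts), Novak→Ops role (87 pts), Rivera→Lead role (93 pts) — total 91+90+87+93 = 361 pts.
Row-greedy (each employee in turn takes its best remaining role) gives 357 pts, worse by 4.
No other one-to-one assignment exceeds 361 pts.

Max total: 361 pts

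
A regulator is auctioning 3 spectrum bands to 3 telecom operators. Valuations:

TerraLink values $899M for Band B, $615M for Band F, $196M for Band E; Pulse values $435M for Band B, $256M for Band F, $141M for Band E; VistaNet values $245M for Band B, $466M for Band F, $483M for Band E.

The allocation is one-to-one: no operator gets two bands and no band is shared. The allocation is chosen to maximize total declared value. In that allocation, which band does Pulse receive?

This is a one-to-one assignment (maximum-weight bipartite matching).
Optimal: TerraLink→Band B ($899M), Pulse→Band F ($256M), VistaNet→Band E ($483M) — total 899+256+483 = $1638M.
Column-greedy (each band in turn goes to its best remaining operator) gives $1506M, worse by 132.
Next-best assignment: TerraLink→Band F, Pulse→Band B, VistaNet→Band E = $1533M.
No other one-to-one assignment exceeds $1638M.
Pulse's own top band is Band B ($435M), but forcing Pulse→Band B and reassigning the rest optimally gives only $1533M — worse by 105.

Pulse receives Band F.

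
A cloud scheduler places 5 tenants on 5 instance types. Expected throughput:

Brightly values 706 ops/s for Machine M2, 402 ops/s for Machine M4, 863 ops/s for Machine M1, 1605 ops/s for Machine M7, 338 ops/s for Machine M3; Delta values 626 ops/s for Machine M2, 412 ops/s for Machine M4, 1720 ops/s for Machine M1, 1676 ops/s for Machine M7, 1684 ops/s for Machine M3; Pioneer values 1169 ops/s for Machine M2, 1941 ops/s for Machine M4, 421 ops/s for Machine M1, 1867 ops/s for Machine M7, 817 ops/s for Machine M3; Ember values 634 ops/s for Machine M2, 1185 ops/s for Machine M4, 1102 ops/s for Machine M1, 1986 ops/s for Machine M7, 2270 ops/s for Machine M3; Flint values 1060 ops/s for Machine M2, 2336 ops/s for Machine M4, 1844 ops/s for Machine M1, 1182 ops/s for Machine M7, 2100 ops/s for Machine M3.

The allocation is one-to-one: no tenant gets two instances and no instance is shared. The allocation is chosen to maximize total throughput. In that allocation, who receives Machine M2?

Optimal: Brightly→Machine M7 (1605 ops/s), Delta→Machine M1 (1720 ops/s), Pioneer→Machine M2 (1169 ops/s), Ember→Machine M3 (2270 ops/s), Flint→Machine M4 (2336 ops/s) — total 1605+1720+1169+2270+2336 = 9100 ops/s.
Row-greedy (each tenant in turn takes its best remaining instance) gives 8596 ops/s, worse by 504.
Next-best assignment: Brightly→Machine M2, Delta→Machine M1, Pioneer→Machine M7, Ember→Machine M3, Flint→Machine M4 = 8899 ops/s.
Checked against all permutations: 9100 ops/s is optimal.
Pioneer's own top instance is Machine M4 (1941 ops/s), but forcing Pioneer→Machine M4 and reassigning the rest optimally gives only 8596 ops/s — worse by 504.

Pioneer receives Machine M2.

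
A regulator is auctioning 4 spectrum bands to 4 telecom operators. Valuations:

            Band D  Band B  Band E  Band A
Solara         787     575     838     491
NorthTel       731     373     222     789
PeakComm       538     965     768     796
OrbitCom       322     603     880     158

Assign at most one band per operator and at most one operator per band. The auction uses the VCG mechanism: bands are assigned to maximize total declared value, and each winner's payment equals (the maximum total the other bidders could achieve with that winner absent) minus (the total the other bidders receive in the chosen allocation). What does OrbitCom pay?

Efficient allocation: Solara→Band D ($787M), NorthTel→Band A ($789M), PeakComm→Band B ($965M), OrbitCom→Band E ($880M); total welfare W = $3421M.
OrbitCom receives Band E at value $880M, so the others get W − 880 = $2541M.
Without OrbitCom: best allocation of the remaining 3 bidders over all 4 bands is Solara→Band E ($838M), NorthTel→Band A ($789M), PeakComm→Band B ($965M), total $2592M.
VCG payment = (others' best without OrbitCom) − (others' welfare with OrbitCom) = 2592 − 2541 = $51M.

OrbitCom pays $51M.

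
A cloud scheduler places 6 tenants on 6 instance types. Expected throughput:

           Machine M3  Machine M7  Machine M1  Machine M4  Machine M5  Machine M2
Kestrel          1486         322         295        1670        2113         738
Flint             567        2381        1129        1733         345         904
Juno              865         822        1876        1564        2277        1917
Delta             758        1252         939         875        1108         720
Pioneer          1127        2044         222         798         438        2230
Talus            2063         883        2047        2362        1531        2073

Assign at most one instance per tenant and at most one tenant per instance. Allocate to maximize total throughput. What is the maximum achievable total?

Max total: 11720 ops/s

Optimal: Kestrel→Machine M5 (2113 ops/s), Flint→Machine M7 (2381 ops/s), Juno→Machine M1 (1876 ops/s), Delta→Machine M3 (758 ops/s), Pioneer→Machine M2 (2230 ops/s), Talus→Machine M4 (2362 ops/s) — total 2113+2381+1876+758+2230+2362 = 11720 ops/s.
Column-greedy (each instance in turn goes to its best remaining tenant) gives 11328 ops/s, worse by 392.
Next-best assignment: Kestrel→Machine M3, Flint→Machine M7, Juno→Machine M5, Delta→Machine M1, Pioneer→Machine M2, Talus→Machine M4 = 11675 ops/s.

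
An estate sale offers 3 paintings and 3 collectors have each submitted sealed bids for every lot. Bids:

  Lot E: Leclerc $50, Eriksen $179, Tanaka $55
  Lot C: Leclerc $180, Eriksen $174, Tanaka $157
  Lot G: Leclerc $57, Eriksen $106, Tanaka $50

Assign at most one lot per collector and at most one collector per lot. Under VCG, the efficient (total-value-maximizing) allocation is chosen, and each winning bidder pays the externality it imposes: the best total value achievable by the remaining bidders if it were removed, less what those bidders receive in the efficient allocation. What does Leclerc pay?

Leclerc pays $107.

Efficient allocation: Leclerc→Lot C ($180), Eriksen→Lot E ($179), Tanaka→Lot G ($50); total welfare W = $409.
Leclerc receives Lot C at value $180, so the others get W − 180 = $229.
Without Leclerc: best allocation of the remaining 2 bidders over all 3 lots is Eriksen→Lot E ($179), Tanaka→Lot C ($157), total $336.
VCG payment = (others' best without Leclerc) − (others' welfare with Leclerc) = 336 − 229 = $107.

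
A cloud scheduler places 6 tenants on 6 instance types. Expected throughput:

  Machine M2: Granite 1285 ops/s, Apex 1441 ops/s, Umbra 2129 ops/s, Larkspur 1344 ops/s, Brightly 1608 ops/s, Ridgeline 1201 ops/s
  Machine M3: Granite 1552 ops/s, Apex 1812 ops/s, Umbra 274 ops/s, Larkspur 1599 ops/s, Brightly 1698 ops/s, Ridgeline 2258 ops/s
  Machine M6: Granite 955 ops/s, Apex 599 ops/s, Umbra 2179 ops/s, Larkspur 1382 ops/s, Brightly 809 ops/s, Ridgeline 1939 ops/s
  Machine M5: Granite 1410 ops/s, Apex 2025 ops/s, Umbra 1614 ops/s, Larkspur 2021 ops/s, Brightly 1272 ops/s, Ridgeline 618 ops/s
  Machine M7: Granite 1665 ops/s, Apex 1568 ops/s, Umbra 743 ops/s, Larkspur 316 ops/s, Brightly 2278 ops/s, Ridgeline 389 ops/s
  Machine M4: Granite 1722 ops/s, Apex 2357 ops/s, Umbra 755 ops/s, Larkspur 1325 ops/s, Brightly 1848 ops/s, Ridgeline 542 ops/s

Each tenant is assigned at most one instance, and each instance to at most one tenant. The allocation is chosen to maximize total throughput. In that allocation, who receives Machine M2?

Granite receives Machine M2.

Optimal: Granite→Machine M2 (1285 ops/s), Apex→Machine M4 (2357 ops/s), Umbra→Machine M6 (2179 ops/s), Larkspur→Machine M5 (2021 ops/s), Brightly→Machine M7 (2278 ops/s), Ridgeline→Machine M3 (2258 ops/s) — total 1285+2357+2179+2021+2278+2258 = 12378 ops/s.
Granite's own top instance is Machine M4 (1722 ops/s), but forcing Granite→Machine M4 and reassigning the rest optimally gives only 11901 ops/s — worse by 477.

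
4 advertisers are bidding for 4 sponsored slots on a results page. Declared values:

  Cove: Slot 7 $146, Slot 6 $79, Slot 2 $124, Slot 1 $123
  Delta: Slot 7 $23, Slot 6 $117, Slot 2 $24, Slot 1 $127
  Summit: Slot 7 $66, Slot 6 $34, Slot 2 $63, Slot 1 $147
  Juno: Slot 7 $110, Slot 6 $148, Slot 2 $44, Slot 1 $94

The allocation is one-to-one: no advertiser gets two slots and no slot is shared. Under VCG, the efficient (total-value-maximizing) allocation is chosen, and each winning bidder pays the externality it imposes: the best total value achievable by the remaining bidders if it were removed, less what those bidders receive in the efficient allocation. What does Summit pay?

Efficient allocation: Cove→Slot 2 ($124), Delta→Slot 6 ($117), Summit→Slot 1 ($147), Juno→Slot 7 ($110); total welfare W = $498.
Summit receives Slot 1 at value $147, so the others get W − 147 = $351.
Without Summit: best allocation of the remaining 3 bidders over all 4 slots is Cove→Slot 7 ($146), Delta→Slot 1 ($127), Juno→Slot 6 ($148), total $421.
VCG payment = (others' best without Summit) − (others' welfare with Summit) = 421 − 351 = $70.

Summit pays $70.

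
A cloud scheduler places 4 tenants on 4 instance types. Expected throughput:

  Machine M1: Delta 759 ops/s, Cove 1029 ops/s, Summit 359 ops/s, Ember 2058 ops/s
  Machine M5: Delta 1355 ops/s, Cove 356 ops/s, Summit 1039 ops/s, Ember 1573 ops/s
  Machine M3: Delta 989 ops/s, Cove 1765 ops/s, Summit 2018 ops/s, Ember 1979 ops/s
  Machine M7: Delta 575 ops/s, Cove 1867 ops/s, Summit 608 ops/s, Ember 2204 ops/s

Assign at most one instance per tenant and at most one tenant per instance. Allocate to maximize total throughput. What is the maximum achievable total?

Treat this as an assignment problem: match each tenant to one instance.
Optimal: Delta→Machine M5 (1355 ops/s), Cove→Machine M7 (1867 ops/s), Summit→Machine M3 (2018 ops/s), Ember→Machine M1 (2058 ops/s) — total 1355+1867+2018+2058 = 7298 ops/s.
Max-entry greedy (repeatedly take the single best remaining cell) gives 6606 ops/s, worse by 692.
Next-best assignment: Delta→Machine M5, Cove→Machine M1, Summit→Machine M3, Ember→Machine M7 = 6606 ops/s.
Checked against all permutations: 7298 ops/s is optimal.

Max total: 7298 ops/s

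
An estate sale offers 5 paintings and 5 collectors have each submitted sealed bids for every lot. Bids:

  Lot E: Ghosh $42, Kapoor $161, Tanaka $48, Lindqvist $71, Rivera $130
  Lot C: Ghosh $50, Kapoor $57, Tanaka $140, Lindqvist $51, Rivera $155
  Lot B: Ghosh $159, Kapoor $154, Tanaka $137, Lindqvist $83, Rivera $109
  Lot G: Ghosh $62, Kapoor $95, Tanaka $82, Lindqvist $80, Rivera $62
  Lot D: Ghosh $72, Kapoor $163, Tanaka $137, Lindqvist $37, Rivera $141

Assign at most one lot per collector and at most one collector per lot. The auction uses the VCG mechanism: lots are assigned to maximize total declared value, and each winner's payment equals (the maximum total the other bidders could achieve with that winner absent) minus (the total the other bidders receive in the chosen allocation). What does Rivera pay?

Efficient allocation: Ghosh→Lot B ($159), Kapoor→Lot E ($161), Tanaka→Lot D ($137), Lindqvist→Lot G ($80), Rivera→Lot C ($155); total welfare W = $692.
Rivera receives Lot C at value $155, so the others get W − 155 = $537.
Without Rivera: best allocation of the remaining 4 bidders over all 5 lots is Ghosh→Lot B ($159), Kapoor→Lot D ($163), Tanaka→Lot C ($140), Lindqvist→Lot G ($80), total $542.
VCG payment = (others' best without Rivera) − (others' welfare with Rivera) = 542 − 537 = $5.

Rivera pays $5.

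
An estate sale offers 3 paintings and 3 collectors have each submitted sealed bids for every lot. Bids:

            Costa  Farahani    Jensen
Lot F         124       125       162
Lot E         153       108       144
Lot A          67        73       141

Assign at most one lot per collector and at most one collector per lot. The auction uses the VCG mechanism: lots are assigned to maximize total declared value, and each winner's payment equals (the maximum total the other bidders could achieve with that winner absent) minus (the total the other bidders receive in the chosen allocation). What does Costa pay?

Costa pays $4.

Efficient allocation: Costa→Lot E ($153), Farahani→Lot F ($125), Jensen→Lot A ($141); total welfare W = $419.
Costa receives Lot E at value $153, so the others get W − 153 = $266.
Without Costa: best allocation of the remaining 2 bidders over all 3 lots is Farahani→Lot E ($108), Jensen→Lot F ($162), total $270.
VCG payment = (others' best without Costa) − (others' welfare with Costa) = 270 − 266 = $4.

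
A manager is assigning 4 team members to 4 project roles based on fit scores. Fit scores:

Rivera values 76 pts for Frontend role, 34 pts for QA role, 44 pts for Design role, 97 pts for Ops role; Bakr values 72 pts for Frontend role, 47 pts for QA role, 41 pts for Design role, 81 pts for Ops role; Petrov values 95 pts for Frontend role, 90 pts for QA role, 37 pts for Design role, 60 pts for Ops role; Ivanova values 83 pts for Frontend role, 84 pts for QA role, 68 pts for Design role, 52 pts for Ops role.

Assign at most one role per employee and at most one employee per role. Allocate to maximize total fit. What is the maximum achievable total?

Optimal: Rivera→Ops role (97 pts), Bakr→Frontend role (72 pts), Petrov→QA role (90 pts), Ivanova→Design role (68 pts) — total 97+72+90+68 = 327 pts.
Column-greedy (each role in turn goes to its best remaining employee) gives 304 pts, worse by 23.

Max total: 327 pts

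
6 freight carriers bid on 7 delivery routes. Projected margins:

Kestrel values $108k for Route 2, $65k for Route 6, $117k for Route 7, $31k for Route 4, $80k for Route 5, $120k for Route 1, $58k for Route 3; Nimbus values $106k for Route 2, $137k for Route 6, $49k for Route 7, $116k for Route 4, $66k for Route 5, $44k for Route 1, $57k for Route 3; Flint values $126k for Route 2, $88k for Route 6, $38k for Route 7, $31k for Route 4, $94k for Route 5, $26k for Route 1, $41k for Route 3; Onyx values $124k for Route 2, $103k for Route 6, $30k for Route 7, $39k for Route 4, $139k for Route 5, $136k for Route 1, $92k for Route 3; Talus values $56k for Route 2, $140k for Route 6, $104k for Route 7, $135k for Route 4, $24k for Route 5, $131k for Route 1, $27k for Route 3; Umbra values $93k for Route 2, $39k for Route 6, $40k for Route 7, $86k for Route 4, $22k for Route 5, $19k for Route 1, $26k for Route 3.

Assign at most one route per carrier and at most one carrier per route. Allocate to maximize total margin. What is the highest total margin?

Maximum total: $736k

This is a one-to-one assignment (maximum-weight bipartite matching).
Optimal: Kestrel→Route 7 ($117k), Nimbus→Route 6 ($137k), Flint→Route 2 ($126k), Onyx→Route 5 ($139k), Talus→Route 1 ($131k), Umbra→Route 4 ($86k) — total 117+137+126+139+131+86 = $736k.
Max-entry greedy (repeatedly take the single best remaining cell) gives $681k, worse by 55.
Swapping Nimbus↔Talus (Nimbus→Route 1 $44k, Talus→Route 6 $140k) loses 84.
No other one-to-one assignment exceeds $736k.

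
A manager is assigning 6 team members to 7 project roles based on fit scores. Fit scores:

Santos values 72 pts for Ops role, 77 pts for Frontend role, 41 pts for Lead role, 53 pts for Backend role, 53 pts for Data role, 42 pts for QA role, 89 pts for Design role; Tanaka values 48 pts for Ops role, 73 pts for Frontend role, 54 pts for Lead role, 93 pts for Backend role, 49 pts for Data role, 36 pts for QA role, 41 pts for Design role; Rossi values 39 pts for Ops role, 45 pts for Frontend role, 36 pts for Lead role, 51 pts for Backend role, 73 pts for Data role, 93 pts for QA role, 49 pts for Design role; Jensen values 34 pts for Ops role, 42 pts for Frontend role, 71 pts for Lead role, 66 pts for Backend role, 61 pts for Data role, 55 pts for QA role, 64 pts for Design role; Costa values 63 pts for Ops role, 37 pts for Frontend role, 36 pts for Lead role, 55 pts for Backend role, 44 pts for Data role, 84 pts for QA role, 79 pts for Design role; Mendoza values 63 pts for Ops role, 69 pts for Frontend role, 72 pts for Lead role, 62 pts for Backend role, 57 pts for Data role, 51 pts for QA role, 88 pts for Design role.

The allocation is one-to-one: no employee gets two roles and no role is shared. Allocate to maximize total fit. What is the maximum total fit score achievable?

Optimal: Santos→Frontend role (77 pts), Tanaka→Backend role (93 pts), Rossi→Data role (73 pts), Jensen→Lead role (71 pts), Costa→QA role (84 pts), Mendoza→Design role (88 pts) — total 77+93+73+71+84+88 = 486 pts.
Row-greedy (each employee in turn takes its best remaining role) gives 478 pts, worse by 8.
Next-best assignment: Santos→Frontend role, Tanaka→Backend role, Rossi→QA role, Jensen→Lead role, Costa→Ops role, Mendoza→Design role = 485 pts.
Swapping Jensen↔Mendoza (Jensen→Design role 64 pts, Mendoza→Lead role 72 pts) loses 23.
Checked against all permutations: 486 pts is optimal.

Maximum total: 486 pts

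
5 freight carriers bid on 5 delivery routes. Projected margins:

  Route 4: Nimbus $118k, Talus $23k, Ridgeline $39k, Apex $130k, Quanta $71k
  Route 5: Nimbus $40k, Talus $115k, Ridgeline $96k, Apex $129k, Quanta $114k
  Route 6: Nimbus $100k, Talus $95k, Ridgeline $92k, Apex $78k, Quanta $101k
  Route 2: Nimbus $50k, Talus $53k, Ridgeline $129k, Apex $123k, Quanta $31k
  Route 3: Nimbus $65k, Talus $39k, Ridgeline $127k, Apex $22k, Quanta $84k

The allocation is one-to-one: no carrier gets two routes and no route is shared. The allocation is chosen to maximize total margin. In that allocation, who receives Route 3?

This is the linear assignment problem.
Optimal: Nimbus→Route 4 ($118k), Talus→Route 5 ($115k), Ridgeline→Route 3 ($127k), Apex→Route 2 ($123k), Quanta→Route 6 ($101k) — total 118+115+127+123+101 = $584k.
Next-best assignment: Nimbus→Route 4, Talus→Route 6, Ridgeline→Route 3, Apex→Route 2, Quanta→Route 5 = $577k.
Checked against all permutations: $584k is optimal.
Ridgeline's own top route is Route 2 ($129k), but forcing Ridgeline→Route 2 and reassigning the rest optimally gives only $558k — worse by 26.

Ridgeline receives Route 3.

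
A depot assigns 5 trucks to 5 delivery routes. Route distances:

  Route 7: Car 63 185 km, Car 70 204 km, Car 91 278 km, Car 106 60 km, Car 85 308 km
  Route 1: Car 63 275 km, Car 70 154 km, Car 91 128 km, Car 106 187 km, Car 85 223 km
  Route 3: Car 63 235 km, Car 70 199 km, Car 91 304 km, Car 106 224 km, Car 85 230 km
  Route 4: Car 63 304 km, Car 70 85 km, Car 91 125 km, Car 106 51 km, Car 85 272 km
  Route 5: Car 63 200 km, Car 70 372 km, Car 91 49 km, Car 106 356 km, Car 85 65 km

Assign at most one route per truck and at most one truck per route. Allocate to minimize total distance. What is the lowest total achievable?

This is a one-to-one assignment (minimum-cost bipartite matching).
Optimal: Car 63→Route 3 (235 km), Car 70→Route 4 (85 km), Car 91→Route 1 (128 km), Car 106→Route 7 (60 km), Car 85→Route 5 (65 km) — total 235+85+128+60+65 = 573 km.
Row-greedy (each truck in turn takes its cheapest remaining route) gives 736 km, worse by 163.
Next-best assignment: Car 63→Route 7, Car 70→Route 3, Car 91→Route 1, Car 106→Route 4, Car 85→Route 5 = 628 km.
Checked against all permutations: 573 km is optimal.

Minimum total: 573 km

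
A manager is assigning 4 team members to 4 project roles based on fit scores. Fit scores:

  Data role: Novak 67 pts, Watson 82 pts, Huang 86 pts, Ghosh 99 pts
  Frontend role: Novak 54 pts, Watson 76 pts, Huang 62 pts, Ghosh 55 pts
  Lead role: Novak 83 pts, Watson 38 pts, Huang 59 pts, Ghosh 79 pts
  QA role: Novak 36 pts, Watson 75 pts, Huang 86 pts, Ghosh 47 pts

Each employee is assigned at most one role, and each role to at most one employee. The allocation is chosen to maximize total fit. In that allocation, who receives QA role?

Huang receives QA role.

Optimal: Novak→Lead role (83 pts), Watson→Frontend role (76 pts), Huang→QA role (86 pts), Ghosh→Data role (99 pts) — total 83+76+86+99 = 344 pts.
Row-greedy (each employee in turn takes its best remaining role) gives 306 pts, worse by 38.
Swapping Ghosh↔Novak (Ghosh→Lead role 79 pts, Novak→Data role 67 pts) loses 36.
Huang's own top role is Data role (86 pts), but forcing Huang→Data role and reassigning the rest optimally gives only 299 pts — worse by 45.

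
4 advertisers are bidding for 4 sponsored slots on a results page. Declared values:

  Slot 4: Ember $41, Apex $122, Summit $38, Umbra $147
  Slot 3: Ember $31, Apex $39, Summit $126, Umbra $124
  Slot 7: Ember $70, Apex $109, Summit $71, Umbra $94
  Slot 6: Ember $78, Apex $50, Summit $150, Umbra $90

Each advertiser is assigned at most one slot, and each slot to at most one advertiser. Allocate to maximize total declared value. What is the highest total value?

Maximum total: $466

Optimal: Ember→Slot 7 ($70), Apex→Slot 4 ($122), Summit→Slot 6 ($150), Umbra→Slot 3 ($124) — total 70+122+150+124 = $466.
Every other assignment is strictly worse.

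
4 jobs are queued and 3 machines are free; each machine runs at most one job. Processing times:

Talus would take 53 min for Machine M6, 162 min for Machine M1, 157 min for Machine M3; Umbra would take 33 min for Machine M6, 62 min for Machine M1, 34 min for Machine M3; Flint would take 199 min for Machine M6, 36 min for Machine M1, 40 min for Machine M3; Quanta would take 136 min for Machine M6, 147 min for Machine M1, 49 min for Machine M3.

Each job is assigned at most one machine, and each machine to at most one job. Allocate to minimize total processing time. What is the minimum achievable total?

Optimal: Umbra→Machine M6 (33 min), Flint→Machine M1 (36 min), Quanta→Machine M3 (49 min) — total 33+36+49 = 118 min.
Row-greedy (each job in turn takes its cheapest remaining machine) gives 123 min, worse by 5.

Minimum total: 118 min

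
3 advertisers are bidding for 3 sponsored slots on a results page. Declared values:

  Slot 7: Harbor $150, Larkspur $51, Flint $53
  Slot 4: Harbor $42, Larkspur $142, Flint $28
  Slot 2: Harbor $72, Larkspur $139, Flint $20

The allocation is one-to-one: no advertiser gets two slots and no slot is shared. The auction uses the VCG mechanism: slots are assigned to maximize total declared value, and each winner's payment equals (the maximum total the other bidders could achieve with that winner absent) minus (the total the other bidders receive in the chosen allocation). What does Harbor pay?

Harbor pays $28.

Efficient allocation: Harbor→Slot 7 ($150), Larkspur→Slot 2 ($139), Flint→Slot 4 ($28); total welfare W = $317.
Harbor receives Slot 7 at value $150, so the others get W − 150 = $167.
Without Harbor: best allocation of the remaining 2 bidders over all 3 slots is Larkspur→Slot 4 ($142), Flint→Slot 7 ($53), total $195.
VCG payment = (others' best without Harbor) − (others' welfare with Harbor) = 195 − 167 = $28.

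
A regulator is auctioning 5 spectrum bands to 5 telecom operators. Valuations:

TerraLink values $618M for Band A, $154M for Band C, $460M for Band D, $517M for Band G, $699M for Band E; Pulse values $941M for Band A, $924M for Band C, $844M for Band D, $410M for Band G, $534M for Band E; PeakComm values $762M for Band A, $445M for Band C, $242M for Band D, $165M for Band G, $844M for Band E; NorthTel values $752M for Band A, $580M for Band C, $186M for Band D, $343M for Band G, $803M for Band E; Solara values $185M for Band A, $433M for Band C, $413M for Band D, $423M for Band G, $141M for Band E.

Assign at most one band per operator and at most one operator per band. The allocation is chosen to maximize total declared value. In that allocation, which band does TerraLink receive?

TerraLink receives Band G.

Optimal: TerraLink→Band G ($517M), Pulse→Band C ($924M), PeakComm→Band E ($844M), NorthTel→Band A ($752M), Solara→Band D ($413M) — total 517+924+844+752+413 = $3450M.
Row-greedy (each operator in turn takes its best remaining band) gives $2841M, worse by 609.
TerraLink's own top band is Band E ($699M), but forcing TerraLink→Band E and reassigning the rest optimally gives only $3308M — worse by 142.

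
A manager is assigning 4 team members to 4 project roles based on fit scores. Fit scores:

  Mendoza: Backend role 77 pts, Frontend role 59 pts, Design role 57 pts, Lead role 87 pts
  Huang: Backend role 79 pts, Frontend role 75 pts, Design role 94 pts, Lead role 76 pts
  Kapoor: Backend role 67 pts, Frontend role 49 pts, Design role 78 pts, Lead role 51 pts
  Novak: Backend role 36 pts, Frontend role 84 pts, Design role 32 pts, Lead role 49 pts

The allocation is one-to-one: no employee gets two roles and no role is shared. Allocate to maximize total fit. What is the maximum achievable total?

Optimal: Mendoza→Lead role (87 pts), Huang→Design role (94 pts), Kapoor→Backend role (67 pts), Novak→Frontend role (84 pts) — total 87+94+67+84 = 332 pts.
Column-greedy (each role in turn goes to its best remaining employee) gives 328 pts, worse by 4.
Swapping Kapoor↔Mendoza (Kapoor→Lead role 51 pts, Mendoza→Backend role 77 pts) loses 26.

Max total: 332 pts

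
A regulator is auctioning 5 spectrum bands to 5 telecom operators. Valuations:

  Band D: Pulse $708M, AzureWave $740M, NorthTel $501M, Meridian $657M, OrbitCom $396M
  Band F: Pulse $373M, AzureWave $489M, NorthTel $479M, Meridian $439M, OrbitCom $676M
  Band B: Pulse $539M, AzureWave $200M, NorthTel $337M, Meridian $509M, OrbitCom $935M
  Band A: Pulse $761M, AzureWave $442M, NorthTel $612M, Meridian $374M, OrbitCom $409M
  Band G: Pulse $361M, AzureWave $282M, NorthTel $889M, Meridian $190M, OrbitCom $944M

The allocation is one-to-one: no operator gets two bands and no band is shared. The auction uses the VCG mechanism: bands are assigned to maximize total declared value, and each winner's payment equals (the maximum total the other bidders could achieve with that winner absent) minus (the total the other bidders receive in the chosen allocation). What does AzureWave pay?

Efficient allocation: Pulse→Band A ($761M), AzureWave→Band D ($740M), NorthTel→Band G ($889M), Meridian→Band F ($439M), OrbitCom→Band B ($935M); total welfare W = $3764M.
AzureWave receives Band D at value $740M, so the others get W − 740 = $3024M.
Without AzureWave: best allocation of the remaining 4 bidders over all 5 bands is Pulse→Band A ($761M), NorthTel→Band G ($889M), Meridian→Band D ($657M), OrbitCom→Band B ($935M), total $3242M.
VCG payment = (others' best without AzureWave) − (others' welfare with AzureWave) = 3242 − 3024 = $218M.

AzureWave pays $218M.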